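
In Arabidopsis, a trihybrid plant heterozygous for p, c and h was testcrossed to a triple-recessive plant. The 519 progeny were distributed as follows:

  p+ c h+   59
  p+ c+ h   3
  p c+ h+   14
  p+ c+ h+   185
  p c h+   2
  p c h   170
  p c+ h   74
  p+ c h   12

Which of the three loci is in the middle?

The two most frequent reciprocal classes, p c h and p+ c+ h+, are the parental types, so the F1 was p c h / p+ c+ h+.
The two rarest classes, p c h+ and p+ c+ h, are the double crossovers. Comparing them with the parentals, only the h allele has switched, so h is the middle locus and the order is c – h – p.

h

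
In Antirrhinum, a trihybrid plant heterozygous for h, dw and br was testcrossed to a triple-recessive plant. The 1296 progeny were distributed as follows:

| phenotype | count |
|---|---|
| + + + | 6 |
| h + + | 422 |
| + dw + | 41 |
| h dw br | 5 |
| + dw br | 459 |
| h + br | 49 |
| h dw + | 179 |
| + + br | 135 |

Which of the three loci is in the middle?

h

The two most frequent reciprocal classes, h + + and + dw br, are the parental types, so the F1 was h + + / + dw br.
The two rarest classes, + + + and h dw br, are the double crossovers. Comparing them with the parentals, only the h allele has switched, so h is the middle locus and the order is br – h – dw.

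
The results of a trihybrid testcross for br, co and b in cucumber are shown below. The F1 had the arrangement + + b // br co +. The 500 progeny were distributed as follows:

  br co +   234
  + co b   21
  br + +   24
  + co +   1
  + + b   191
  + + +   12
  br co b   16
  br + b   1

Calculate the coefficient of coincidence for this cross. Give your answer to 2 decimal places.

0.71

The two rarest classes, br + b and + co +, are the double crossovers. Comparing them with the parentals, only the br allele has switched, so br is the middle locus and the order is co – br – b.
co–br: (45 + 2)/500 = 0.0940; br–b: (28 + 2)/500 = 0.0600.
Expected DCO frequency = 0.0940 × 0.0600 ≈ 0.00564; observed = 2/500 ≈ 0.00400.
Coefficient of coincidence = 0.00400/0.00564 ≈ 0.71.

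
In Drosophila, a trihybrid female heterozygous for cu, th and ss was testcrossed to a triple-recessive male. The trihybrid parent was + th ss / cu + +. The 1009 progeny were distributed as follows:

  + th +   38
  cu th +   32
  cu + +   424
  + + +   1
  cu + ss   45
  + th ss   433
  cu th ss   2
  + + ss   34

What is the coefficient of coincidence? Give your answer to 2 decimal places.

0.51

The two rarest classes, cu th ss and + + +, are the double crossovers. Comparing them with the parentals, only the cu allele has switched, so cu is the middle locus and the order is ss – cu – th.
ss–cu: (83 + 3)/1009 = 0.0852; cu–th: (66 + 3)/1009 = 0.0684.
Expected DCO frequency = 0.0852 × 0.0684 ≈ 0.00583; observed = 3/1009 ≈ 0.00297.
Coefficient of coincidence = 0.00297/0.00583 ≈ 0.51.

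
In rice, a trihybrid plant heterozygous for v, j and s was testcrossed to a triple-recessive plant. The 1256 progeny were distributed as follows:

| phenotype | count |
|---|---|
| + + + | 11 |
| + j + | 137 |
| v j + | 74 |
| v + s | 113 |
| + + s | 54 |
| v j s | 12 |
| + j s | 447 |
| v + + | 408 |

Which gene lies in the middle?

v

The two most frequent reciprocal classes, v + + and + j s, are the parental types, so the F1 was v + + / + j s.
The two rarest classes, + + + and v j s, are the double crossovers. Comparing them with the parentals, only the v allele has switched, so v is the middle locus and the order is j – v – s.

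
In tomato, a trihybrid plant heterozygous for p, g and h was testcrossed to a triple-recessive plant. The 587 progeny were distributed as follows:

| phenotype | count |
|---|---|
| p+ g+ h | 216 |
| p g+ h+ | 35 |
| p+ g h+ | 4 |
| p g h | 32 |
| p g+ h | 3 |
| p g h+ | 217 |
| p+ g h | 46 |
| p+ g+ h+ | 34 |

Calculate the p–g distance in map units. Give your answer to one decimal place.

The two most frequent reciprocal classes, p g h+ and p+ g+ h, are the parental types, so the F1 was p g h+ / p+ g+ h.
The two rarest classes, p+ g h+ and p g+ h, are the double crossovers. Comparing them with the parentals, only the p allele has switched, so p is the middle locus and the order is g – p – h.
Crossovers in the g–p interval produce the single-crossover classes p g+ h+ and p+ g h (35 + 46 = 81) plus the double crossovers (7).
RF(g–p) = (81 + 7) / 587 = 88/587 = 0.1499 → 15.0 map units.

15.0 map units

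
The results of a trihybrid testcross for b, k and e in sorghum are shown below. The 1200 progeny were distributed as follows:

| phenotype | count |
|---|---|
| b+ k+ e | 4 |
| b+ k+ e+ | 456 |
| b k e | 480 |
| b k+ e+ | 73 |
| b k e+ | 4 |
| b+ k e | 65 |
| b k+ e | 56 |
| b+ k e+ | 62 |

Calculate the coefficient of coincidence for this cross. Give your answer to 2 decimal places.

The two most frequent reciprocal classes, b+ k+ e+ and b k e, are the parental types, so the F1 was b+ k+ e+ / b k e.
The two rarest classes, b+ k+ e and b k e+, are the double crossovers. Comparing them with the parentals, only the e allele has switched, so e is the middle locus and the order is b – e – k.
b–e: (138 + 8)/1200 = 0.1217; e–k: (118 + 8)/1200 = 0.1050.
Expected DCO frequency = 0.1217 × 0.1050 ≈ 0.01278; observed = 8/1200 ≈ 0.00667.
Coefficient of coincidence = 0.00667/0.01278 ≈ 0.52.

0.52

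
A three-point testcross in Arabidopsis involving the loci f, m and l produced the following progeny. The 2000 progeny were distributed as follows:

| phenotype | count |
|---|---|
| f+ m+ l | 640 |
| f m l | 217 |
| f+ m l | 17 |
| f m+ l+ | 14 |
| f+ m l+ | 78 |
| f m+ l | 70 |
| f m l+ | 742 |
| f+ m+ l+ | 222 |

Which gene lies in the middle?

m

The two most frequent reciprocal classes, f m l+ and f+ m+ l, are the parental types, so the F1 was f m l+ / f+ m+ l.
The two rarest classes, f m+ l+ and f+ m l, are the double crossovers. Comparing them with the parentals, only the m allele has switched, so m is the middle locus and the order is f – m – l.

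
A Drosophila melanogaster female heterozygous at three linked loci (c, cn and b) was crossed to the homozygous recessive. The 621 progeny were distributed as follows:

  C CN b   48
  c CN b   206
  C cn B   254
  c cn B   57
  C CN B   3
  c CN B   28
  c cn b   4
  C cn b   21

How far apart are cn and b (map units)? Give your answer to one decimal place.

9.0 map units

The two most frequent reciprocal classes, C cn B and c CN b, are the parental types, so the F1 was C cn B / c CN b.
The two rarest classes, C CN B and c cn b, are the double crossovers. Comparing them with the parentals, only the cn allele has switched, so cn is the middle locus and the order is c – cn – b.
Crossovers in the cn–b interval produce the single-crossover classes C cn b and c CN B (21 + 28 = 49) plus the double crossovers (7).
RF(cn–b) = (49 + 7) / 621 = 56/621 = 0.0902 → 9.0 map units.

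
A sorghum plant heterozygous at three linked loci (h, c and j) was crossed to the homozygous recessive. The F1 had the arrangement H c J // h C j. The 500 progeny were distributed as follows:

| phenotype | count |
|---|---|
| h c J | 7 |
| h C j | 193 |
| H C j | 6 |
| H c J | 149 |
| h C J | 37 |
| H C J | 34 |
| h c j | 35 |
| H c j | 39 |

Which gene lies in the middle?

The two rarest classes, h c J and H C j, are the double crossovers. Comparing them with the parentals, only the h allele has switched, so h is the middle locus and the order is c – h – j.

h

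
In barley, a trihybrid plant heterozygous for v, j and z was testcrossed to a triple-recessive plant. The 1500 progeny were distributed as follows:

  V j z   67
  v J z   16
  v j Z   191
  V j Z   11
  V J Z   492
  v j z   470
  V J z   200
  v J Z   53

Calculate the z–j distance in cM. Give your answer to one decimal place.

27.9 cM

The two most frequent reciprocal classes, v j z and V J Z, are the parental types, so the F1 was v j z / V J Z.
The two rarest classes, v J z and V j Z, are the double crossovers. Comparing them with the parentals, only the j allele has switched, so j is the middle locus and the order is z – j – v.
Crossovers in the z–j interval produce the single-crossover classes v j Z and V J z (191 + 200 = 391) plus the double crossovers (27).
RF(z–j) = (391 + 27) / 1500 = 418/1500 = 0.2787 → 27.9 cM.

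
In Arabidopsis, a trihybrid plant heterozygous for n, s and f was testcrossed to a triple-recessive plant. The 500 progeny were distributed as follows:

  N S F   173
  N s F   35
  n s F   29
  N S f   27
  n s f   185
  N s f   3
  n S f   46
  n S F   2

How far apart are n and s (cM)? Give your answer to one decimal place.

The two most frequent reciprocal classes, n s f and N S F, are the parental types, so the F1 was n s f / N S F.
The two rarest classes, N s f and n S F, are the double crossovers. Comparing them with the parentals, only the n allele has switched, so n is the middle locus and the order is s – n – f.
Crossovers in the s–n interval produce the single-crossover classes n S f and N s F (46 + 35 = 81) plus the double crossovers (5).
RF(s–n) = (81 + 5) / 500 = 86/500 = 0.1720 → 17.2 cM.

17.2 cM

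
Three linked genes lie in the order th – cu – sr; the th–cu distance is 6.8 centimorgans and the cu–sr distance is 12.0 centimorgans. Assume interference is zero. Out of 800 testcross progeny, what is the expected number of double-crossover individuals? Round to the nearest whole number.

7

Map distances give recombination frequencies of 0.068 and 0.120 for the two intervals.
With no interference, expected double-crossover frequency = 0.068 × 0.120 = 0.00816.
Expected number = 0.00816 × 800 = 6.53 ≈ 7.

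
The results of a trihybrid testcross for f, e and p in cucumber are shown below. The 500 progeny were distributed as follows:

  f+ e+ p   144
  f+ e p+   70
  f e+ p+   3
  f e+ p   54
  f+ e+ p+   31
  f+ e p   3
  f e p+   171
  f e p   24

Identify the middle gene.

e

The two most frequent reciprocal classes, f+ e+ p and f e p+, are the parental types, so the F1 was f+ e+ p / f e p+.
The two rarest classes, f+ e p and f e+ p+, are the double crossovers. Comparing them with the parentals, only the e allele has switched, so e is the middle locus and the order is f – e – p.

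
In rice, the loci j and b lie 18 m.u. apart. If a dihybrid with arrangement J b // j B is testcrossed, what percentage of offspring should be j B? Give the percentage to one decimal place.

41.0%

A map distance of 18 m.u. corresponds to a recombination frequency of 0.180.
The F1 is J b / j B, so j B is a parental gamete class with expected frequency (1 − r)/2 = 0.820/2 = 0.4100.
That is 0.4100 = 41.0% of the progeny.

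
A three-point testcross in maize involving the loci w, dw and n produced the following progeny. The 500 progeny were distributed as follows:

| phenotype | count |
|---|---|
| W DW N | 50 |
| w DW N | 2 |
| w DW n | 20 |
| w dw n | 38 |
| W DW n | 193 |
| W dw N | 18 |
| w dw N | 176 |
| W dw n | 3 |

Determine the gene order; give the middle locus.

dw

The two most frequent reciprocal classes, W DW n and w dw N, are the parental types, so the F1 was W DW n / w dw N.
The two rarest classes, W dw n and w DW N, are the double crossovers. Comparing them with the parentals, only the dw allele has switched, so dw is the middle locus and the order is n – dw – w.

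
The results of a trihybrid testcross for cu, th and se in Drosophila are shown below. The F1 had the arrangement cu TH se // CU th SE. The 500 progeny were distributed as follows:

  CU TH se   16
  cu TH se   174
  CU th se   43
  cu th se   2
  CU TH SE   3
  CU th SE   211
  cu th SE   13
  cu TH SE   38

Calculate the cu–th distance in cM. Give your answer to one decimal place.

6.8 cM

The two rarest classes, cu th se and CU TH SE, are the double crossovers. Comparing them with the parentals, only the th allele has switched, so th is the middle locus and the order is se – th – cu.
Crossovers in the th–cu interval produce the single-crossover classes CU TH se and cu th SE (16 + 13 = 29) plus the double crossovers (5).
RF(th–cu) = (29 + 5) / 500 = 34/500 = 0.0680 → 6.8 cM.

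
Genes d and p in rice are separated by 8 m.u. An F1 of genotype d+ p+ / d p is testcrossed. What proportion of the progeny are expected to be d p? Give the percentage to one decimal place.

46.0%

A map distance of 8 m.u. corresponds to a recombination frequency of 0.080.
The F1 is d+ p+ / d p, so d p is a parental gamete class with expected frequency (1 − r)/2 = 0.920/2 = 0.4600.
That is 0.4600 = 46.0% of the progeny.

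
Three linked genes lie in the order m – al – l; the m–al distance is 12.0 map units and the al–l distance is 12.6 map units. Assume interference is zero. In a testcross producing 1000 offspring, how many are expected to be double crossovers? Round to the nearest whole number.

Map distances give recombination frequencies of 0.120 and 0.126 for the two intervals.
With no interference, expected double-crossover frequency = 0.120 × 0.126 = 0.01512.
Expected number = 0.01512 × 1000 = 15.12 ≈ 15.

15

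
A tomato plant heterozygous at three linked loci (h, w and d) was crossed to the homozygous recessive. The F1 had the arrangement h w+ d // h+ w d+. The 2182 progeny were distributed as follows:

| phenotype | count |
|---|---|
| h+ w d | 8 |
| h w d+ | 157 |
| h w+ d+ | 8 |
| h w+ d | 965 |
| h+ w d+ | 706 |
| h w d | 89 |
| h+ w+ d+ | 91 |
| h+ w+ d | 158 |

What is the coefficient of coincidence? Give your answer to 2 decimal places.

The two rarest classes, h w+ d+ and h+ w d, are the double crossovers. Comparing them with the parentals, only the d allele has switched, so d is the middle locus and the order is w – d – h.
w–d: (180 + 16)/2182 = 0.0898; d–h: (315 + 16)/2182 = 0.1517.
Expected DCO frequency = 0.0898 × 0.1517 ≈ 0.01362; observed = 16/2182 ≈ 0.00733.
Coefficient of coincidence = 0.00733/0.01362 ≈ 0.54.

0.54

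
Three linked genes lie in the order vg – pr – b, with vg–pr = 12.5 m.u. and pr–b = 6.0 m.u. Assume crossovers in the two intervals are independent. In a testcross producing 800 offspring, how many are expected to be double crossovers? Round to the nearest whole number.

6

Map distances give recombination frequencies of 0.125 and 0.060 for the two intervals.
With no interference, expected double-crossover frequency = 0.125 × 0.060 = 0.00750.
Expected number = 0.00750 × 800 = 6.00 ≈ 6.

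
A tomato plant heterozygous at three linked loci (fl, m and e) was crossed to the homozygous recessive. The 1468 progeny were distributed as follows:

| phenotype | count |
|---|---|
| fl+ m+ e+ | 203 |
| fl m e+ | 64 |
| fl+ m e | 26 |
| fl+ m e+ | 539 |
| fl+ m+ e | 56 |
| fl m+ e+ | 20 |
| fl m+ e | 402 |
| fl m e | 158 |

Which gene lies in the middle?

The two most frequent reciprocal classes, fl m+ e and fl+ m e+, are the parental types, so the F1 was fl m+ e / fl+ m e+.
The two rarest classes, fl m+ e+ and fl+ m e, are the double crossovers. Comparing them with the parentals, only the e allele has switched, so e is the middle locus and the order is fl – e – m.

e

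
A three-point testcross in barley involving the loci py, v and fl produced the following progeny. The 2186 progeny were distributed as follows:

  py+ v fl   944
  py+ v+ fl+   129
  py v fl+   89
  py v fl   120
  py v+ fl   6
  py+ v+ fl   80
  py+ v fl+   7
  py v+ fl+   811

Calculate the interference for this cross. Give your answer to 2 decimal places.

The two most frequent reciprocal classes, py+ v fl and py v+ fl+, are the parental types, so the F1 was py+ v fl / py v+ fl+.
The two rarest classes, py+ v fl+ and py v+ fl, are the double crossovers. Comparing them with the parentals, only the fl allele has switched, so fl is the middle locus and the order is py – fl – v.
py–fl: (249 + 13)/2186 = 0.1199; fl–v: (169 + 13)/2186 = 0.0833.
Expected DCO frequency = 0.1199 × 0.0833 ≈ 0.00999; observed = 13/2186 ≈ 0.00595.
Coefficient of coincidence = 0.00595/0.00999 ≈ 0.60; interference = 1 − 0.60 = 0.40.

0.40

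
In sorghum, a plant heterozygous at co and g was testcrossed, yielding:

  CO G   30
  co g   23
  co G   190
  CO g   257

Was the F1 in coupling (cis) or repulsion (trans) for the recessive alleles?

trans

The two most frequent classes are CO g (257) and co G (190); these are the parental (non-recombinant) types.
So the F1 carried CO g on one chromosome and co G on the other — the recessive alleles are on opposite chromosomes (trans / repulsion).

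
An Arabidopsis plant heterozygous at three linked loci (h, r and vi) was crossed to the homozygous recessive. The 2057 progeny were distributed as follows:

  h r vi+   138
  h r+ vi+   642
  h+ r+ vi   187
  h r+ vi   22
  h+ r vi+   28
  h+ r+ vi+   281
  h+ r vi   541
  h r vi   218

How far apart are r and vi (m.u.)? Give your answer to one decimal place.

18.2 m.u.

The two most frequent reciprocal classes, h r+ vi+ and h+ r vi, are the parental types, so the F1 was h r+ vi+ / h+ r vi.
The two rarest classes, h r+ vi and h+ r vi+, are the double crossovers. Comparing them with the parentals, only the vi allele has switched, so vi is the middle locus and the order is h – vi – r.
Crossovers in the vi–r interval produce the single-crossover classes h r vi+ and h+ r+ vi (138 + 187 = 325) plus the double crossovers (50).
RF(vi–r) = (325 + 50) / 2057 = 375/2057 = 0.1823 → 18.2 m.u.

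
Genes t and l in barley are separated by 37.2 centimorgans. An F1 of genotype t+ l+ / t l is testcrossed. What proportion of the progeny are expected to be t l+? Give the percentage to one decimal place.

18.6%

A map distance of 37.2 centimorgans corresponds to a recombination frequency of 0.372.
The F1 is t+ l+ / t l, so t l+ is a recombinant gamete class with expected frequency r/2 = 0.372/2 = 0.1860.
That is 0.1860 = 18.6% of the progeny.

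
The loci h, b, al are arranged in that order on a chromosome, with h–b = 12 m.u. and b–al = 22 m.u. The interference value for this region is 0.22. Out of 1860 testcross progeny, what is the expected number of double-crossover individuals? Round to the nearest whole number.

38

Map distances give recombination frequencies of 0.120 and 0.220 for the two intervals.
With interference 0.22 (so coincidence = 0.78), expected double-crossover frequency = 0.120 × 0.220 × 0.78 = 0.02059.
Expected number = 0.02059 × 1860 = 38.30 ≈ 38.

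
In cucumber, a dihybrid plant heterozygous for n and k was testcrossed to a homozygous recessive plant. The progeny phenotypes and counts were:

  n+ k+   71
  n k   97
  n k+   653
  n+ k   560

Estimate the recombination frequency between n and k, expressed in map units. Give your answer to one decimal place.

The two most frequent classes, n+ k (560) and n k+ (653), are the parental types, so the F1 was n+ k / n k+.
The recombinant classes are n+ k+ and n k: 71 + 97 = 168.
Recombination frequency = 168/1381 = 0.1217 ≈ 12.2%, i.e. 12.2 map units.

12.2 map units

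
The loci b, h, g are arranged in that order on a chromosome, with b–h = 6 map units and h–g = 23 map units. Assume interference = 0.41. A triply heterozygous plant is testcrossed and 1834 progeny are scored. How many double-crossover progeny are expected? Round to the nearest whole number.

Map distances give recombination frequencies of 0.060 and 0.230 for the two intervals.
With interference 0.41 (so coincidence = 0.59), expected double-crossover frequency = 0.060 × 0.230 × 0.59 = 0.00814.
Expected number = 0.00814 × 1834 = 14.93 ≈ 15.

15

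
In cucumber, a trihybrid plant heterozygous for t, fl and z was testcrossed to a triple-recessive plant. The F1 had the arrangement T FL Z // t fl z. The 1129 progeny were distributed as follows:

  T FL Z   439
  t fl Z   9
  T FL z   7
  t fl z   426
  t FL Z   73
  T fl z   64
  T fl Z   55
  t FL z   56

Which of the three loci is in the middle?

The two rarest classes, T FL z and t fl Z, are the double crossovers. Comparing them with the parentals, only the z allele has switched, so z is the middle locus and the order is t – z – fl.

z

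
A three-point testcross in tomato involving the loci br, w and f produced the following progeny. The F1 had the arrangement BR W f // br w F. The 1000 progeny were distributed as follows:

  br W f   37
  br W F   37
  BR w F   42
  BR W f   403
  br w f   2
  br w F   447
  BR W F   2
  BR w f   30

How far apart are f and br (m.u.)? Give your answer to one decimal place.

The two rarest classes, BR W F and br w f, are the double crossovers. Comparing them with the parentals, only the f allele has switched, so f is the middle locus and the order is br – f – w.
Crossovers in the br–f interval produce the single-crossover classes br W f and BR w F (37 + 42 = 79) plus the double crossovers (4).
RF(br–f) = (79 + 4) / 1000 = 83/1000 = 0.0830 → 8.3 m.u.

8.3 m.u.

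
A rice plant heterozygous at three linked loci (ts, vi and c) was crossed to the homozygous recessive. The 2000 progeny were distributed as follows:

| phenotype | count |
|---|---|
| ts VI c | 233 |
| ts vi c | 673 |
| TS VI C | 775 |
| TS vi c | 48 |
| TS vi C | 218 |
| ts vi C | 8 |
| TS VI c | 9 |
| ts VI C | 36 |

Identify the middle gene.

The two most frequent reciprocal classes, ts vi c and TS VI C, are the parental types, so the F1 was ts vi c / TS VI C.
The two rarest classes, ts vi C and TS VI c, are the double crossovers. Comparing them with the parentals, only the c allele has switched, so c is the middle locus and the order is ts – c – vi.

c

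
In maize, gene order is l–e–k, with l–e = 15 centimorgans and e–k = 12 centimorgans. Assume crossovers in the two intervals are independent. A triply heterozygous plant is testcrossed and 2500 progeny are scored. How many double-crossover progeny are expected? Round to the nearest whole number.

45

Map distances give recombination frequencies of 0.150 and 0.120 for the two intervals.
With no interference, expected double-crossover frequency = 0.150 × 0.120 = 0.01800.
Expected number = 0.01800 × 2500 = 45.00 ≈ 45.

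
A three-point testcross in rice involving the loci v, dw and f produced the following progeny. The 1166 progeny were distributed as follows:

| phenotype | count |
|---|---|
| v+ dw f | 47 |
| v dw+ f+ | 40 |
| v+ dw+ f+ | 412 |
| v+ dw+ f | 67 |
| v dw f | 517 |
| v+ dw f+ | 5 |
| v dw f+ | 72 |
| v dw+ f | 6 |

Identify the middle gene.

dw

The two most frequent reciprocal classes, v dw f and v+ dw+ f+, are the parental types, so the F1 was v dw f / v+ dw+ f+.
The two rarest classes, v dw+ f and v+ dw f+, are the double crossovers. Comparing them with the parentals, only the dw allele has switched, so dw is the middle locus and the order is v – dw – f.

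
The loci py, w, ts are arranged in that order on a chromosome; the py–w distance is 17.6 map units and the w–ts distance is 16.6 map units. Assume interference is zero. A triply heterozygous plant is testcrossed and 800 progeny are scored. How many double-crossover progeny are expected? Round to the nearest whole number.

23

Map distances give recombination frequencies of 0.176 and 0.166 for the two intervals.
With no interference, expected double-crossover frequency = 0.176 × 0.166 = 0.02922.
Expected number = 0.02922 × 800 = 23.37 ≈ 23.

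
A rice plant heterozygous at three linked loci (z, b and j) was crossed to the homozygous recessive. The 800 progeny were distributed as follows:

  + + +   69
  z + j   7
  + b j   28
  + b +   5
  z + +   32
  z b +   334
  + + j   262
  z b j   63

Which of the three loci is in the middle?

z

The two most frequent reciprocal classes, z b + and + + j, are the parental types, so the F1 was z b + / + + j.
The two rarest classes, + b + and z + j, are the double crossovers. Comparing them with the parentals, only the z allele has switched, so z is the middle locus and the order is j – z – b.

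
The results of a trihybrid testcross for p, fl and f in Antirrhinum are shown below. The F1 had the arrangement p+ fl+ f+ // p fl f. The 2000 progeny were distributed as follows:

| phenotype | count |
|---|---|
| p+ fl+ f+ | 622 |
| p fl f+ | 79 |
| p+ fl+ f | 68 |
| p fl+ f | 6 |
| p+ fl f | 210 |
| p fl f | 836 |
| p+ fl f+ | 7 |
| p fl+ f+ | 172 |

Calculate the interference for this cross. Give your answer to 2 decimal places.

0.59

The two rarest classes, p+ fl f+ and p fl+ f, are the double crossovers. Comparing them with the parentals, only the fl allele has switched, so fl is the middle locus and the order is p – fl – f.
p–fl: (382 + 13)/2000 = 0.1975; fl–f: (147 + 13)/2000 = 0.0800.
Expected DCO frequency = 0.1975 × 0.0800 ≈ 0.01580; observed = 13/2000 ≈ 0.00650.
Coefficient of coincidence = 0.00650/0.01580 ≈ 0.41; interference = 1 − 0.41 = 0.59.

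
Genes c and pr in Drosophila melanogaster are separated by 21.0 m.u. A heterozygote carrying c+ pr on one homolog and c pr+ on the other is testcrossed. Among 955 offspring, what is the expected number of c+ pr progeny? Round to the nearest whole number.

377

A map distance of 21.0 m.u. corresponds to a recombination frequency of 0.210.
The F1 is c+ pr / c pr+, so c+ pr is a parental gamete class with expected frequency (1 − r)/2 = 0.790/2 = 0.3950.
Expected number = 0.3950 × 955 = 377.23 ≈ 377.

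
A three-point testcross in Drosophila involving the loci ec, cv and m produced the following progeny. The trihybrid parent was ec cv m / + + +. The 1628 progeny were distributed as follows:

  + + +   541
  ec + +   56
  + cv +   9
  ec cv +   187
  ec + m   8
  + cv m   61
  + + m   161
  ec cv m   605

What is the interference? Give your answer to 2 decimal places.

0.43

The two rarest classes, ec + m and + cv +, are the double crossovers. Comparing them with the parentals, only the cv allele has switched, so cv is the middle locus and the order is ec – cv – m.
ec–cv: (117 + 17)/1628 = 0.0823; cv–m: (348 + 17)/1628 = 0.2242.
Expected DCO frequency = 0.0823 × 0.2242 ≈ 0.01845; observed = 17/1628 ≈ 0.01044.
Coefficient of coincidence = 0.01044/0.01845 ≈ 0.57; interference = 1 − 0.57 = 0.43.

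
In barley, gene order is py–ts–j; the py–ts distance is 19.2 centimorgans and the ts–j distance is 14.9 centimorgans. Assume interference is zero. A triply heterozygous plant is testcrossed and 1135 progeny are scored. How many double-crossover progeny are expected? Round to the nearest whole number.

32

Map distances give recombination frequencies of 0.192 and 0.149 for the two intervals.
With no interference, expected double-crossover frequency = 0.192 × 0.149 = 0.02861.
Expected number = 0.02861 × 1135 = 32.47 ≈ 32.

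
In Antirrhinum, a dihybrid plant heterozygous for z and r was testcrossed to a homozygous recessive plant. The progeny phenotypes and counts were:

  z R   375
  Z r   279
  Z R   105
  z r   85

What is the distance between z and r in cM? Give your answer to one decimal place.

The two most frequent classes, Z r (279) and z R (375), are the parental types, so the F1 was Z r / z R.
The recombinant classes are Z R and z r: 105 + 85 = 190.
Recombination frequency = 190/844 = 0.2251 ≈ 22.5%, i.e. 22.5 cM.

22.5 cM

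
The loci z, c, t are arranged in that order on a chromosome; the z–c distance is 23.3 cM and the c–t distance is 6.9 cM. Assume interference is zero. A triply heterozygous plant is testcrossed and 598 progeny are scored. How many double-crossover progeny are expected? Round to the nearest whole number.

Map distances give recombination frequencies of 0.233 and 0.069 for the two intervals.
With no interference, expected double-crossover frequency = 0.233 × 0.069 = 0.01608.
Expected number = 0.01608 × 598 = 9.61 ≈ 10.

10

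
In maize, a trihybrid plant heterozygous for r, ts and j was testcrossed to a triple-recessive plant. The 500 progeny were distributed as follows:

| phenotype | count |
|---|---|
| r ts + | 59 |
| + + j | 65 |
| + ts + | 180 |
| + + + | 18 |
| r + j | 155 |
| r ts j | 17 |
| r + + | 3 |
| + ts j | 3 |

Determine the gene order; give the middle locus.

The two most frequent reciprocal classes, r + j and + ts +, are the parental types, so the F1 was r + j / + ts +.
The two rarest classes, r + + and + ts j, are the double crossovers. Comparing them with the parentals, only the j allele has switched, so j is the middle locus and the order is r – j – ts.

j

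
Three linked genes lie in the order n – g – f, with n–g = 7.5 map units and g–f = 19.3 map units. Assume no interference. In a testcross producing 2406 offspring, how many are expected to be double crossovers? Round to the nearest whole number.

35

Map distances give recombination frequencies of 0.075 and 0.193 for the two intervals.
With no interference, expected double-crossover frequency = 0.075 × 0.193 = 0.01448.
Expected number = 0.01448 × 2406 = 34.83 ≈ 35.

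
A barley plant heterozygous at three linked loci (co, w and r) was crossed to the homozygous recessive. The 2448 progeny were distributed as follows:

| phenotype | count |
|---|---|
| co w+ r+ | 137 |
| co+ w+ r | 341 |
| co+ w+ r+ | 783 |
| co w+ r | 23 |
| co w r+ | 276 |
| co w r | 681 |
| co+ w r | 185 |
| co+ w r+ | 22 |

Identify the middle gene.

The two most frequent reciprocal classes, co w r and co+ w+ r+, are the parental types, so the F1 was co w r / co+ w+ r+.
The two rarest classes, co w+ r and co+ w r+, are the double crossovers. Comparing them with the parentals, only the w allele has switched, so w is the middle locus and the order is co – w – r.

w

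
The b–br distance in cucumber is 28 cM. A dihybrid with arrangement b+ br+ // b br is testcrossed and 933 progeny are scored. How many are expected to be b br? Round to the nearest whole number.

A map distance of 28 cM corresponds to a recombination frequency of 0.280.
The F1 is b+ br+ / b br, so b br is a parental gamete class with expected frequency (1 − r)/2 = 0.720/2 = 0.3600.
Expected number = 0.3600 × 933 = 335.88 ≈ 336.

336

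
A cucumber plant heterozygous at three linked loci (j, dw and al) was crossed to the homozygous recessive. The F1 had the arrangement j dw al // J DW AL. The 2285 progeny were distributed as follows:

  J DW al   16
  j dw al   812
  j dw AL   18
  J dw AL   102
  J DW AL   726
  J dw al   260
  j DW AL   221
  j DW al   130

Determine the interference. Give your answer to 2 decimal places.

0.43

The two rarest classes, j dw AL and J DW al, are the double crossovers. Comparing them with the parentals, only the al allele has switched, so al is the middle locus and the order is dw – al – j.
dw–al: (232 + 34)/2285 = 0.1164; al–j: (481 + 34)/2285 = 0.2254.
Expected DCO frequency = 0.1164 × 0.2254 ≈ 0.02624; observed = 34/2285 ≈ 0.01488.
Coefficient of coincidence = 0.01488/0.02624 ≈ 0.57; interference = 1 − 0.57 = 0.43.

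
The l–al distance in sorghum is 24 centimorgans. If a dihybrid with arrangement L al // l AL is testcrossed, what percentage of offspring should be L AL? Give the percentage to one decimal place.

12.0%

A map distance of 24 centimorgans corresponds to a recombination frequency of 0.240.
The F1 is L al / l AL, so L AL is a recombinant gamete class with expected frequency r/2 = 0.240/2 = 0.1200.
That is 0.1200 = 12.0% of the progeny.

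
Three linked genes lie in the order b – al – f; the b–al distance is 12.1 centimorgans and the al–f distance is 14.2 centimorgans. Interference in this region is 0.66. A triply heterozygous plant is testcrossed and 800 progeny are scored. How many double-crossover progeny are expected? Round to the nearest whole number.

Map distances give recombination frequencies of 0.121 and 0.142 for the two intervals.
With interference 0.66 (so coincidence = 0.34), expected double-crossover frequency = 0.121 × 0.142 × 0.34 = 0.00584.
Expected number = 0.00584 × 800 = 4.67 ≈ 5.

5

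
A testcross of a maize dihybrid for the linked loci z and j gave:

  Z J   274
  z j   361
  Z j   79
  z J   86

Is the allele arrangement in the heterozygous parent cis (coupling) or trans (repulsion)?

The two most frequent classes are Z J (274) and z j (361); these are the parental (non-recombinant) types.
So the F1 carried Z J on one chromosome and z j on the other — the recessive alleles are on the same chromosome (cis / coupling).

cis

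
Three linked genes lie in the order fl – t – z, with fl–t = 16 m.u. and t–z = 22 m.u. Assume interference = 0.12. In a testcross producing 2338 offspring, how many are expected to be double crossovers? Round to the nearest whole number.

Map distances give recombination frequencies of 0.160 and 0.220 for the two intervals.
With interference 0.12 (so coincidence = 0.88), expected double-crossover frequency = 0.160 × 0.220 × 0.88 = 0.03098.
Expected number = 0.03098 × 2338 = 72.42 ≈ 72.

72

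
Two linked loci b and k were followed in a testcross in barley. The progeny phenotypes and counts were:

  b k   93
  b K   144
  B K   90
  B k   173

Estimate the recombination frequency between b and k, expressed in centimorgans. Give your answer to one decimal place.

The two most frequent classes, B k (173) and b K (144), are the parental types, so the F1 was B k / b K.
The recombinant classes are B K and b k: 90 + 93 = 183.
Recombination frequency = 183/500 = 0.3660 ≈ 36.6%, i.e. 36.6 centimorgans.

36.6 centimorgans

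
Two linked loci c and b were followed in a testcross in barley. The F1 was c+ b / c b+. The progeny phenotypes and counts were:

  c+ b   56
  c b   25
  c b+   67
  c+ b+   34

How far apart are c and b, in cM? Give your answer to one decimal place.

32.4 cM

The recombinant classes are c+ b+ and c b: 34 + 25 = 59.
Recombination frequency = 59/182 = 0.3242 ≈ 32.4%, i.e. 32.4 cM.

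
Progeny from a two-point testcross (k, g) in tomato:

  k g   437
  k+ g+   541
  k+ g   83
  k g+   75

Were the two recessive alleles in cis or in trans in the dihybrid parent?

The two most frequent classes are k+ g+ (541) and k g (437); these are the parental (non-recombinant) types.
So the F1 carried k+ g+ on one chromosome and k g on the other — the recessive alleles are on the same chromosome (cis / coupling).

cis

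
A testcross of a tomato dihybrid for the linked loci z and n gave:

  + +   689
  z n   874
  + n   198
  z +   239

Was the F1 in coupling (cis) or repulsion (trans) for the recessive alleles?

cis

The two most frequent classes are + + (689) and z n (874); these are the parental (non-recombinant) types.
So the F1 carried + + on one chromosome and z n on the other — the recessive alleles are on the same chromosome (cis / coupling).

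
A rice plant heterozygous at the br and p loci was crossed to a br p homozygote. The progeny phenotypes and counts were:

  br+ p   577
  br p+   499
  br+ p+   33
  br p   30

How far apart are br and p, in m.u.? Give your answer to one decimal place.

5.5 m.u.

The two most frequent classes, br+ p (577) and br p+ (499), are the parental types, so the F1 was br+ p / br p+.
The recombinant classes are br+ p+ and br p: 33 + 30 = 63.
Recombination frequency = 63/1139 = 0.0553 ≈ 5.5%, i.e. 5.5 m.u.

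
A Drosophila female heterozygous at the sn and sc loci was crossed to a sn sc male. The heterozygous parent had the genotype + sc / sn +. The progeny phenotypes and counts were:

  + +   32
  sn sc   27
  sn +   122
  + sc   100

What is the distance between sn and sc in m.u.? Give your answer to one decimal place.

21.0 m.u.

The recombinant classes are + + and sn sc: 32 + 27 = 59.
Recombination frequency = 59/281 = 0.2100 ≈ 21.0%, i.e. 21.0 m.u.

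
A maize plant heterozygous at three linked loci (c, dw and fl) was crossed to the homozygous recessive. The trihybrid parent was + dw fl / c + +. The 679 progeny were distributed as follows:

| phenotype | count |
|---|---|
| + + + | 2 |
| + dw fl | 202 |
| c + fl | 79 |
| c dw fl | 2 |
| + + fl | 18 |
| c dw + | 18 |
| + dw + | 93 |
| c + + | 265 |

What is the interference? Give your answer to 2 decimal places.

The two rarest classes, c dw fl and + + +, are the double crossovers. Comparing them with the parentals, only the c allele has switched, so c is the middle locus and the order is fl – c – dw.
fl–c: (172 + 4)/679 = 0.2592; c–dw: (36 + 4)/679 = 0.0589.
Expected DCO frequency = 0.2592 × 0.0589 ≈ 0.01527; observed = 4/679 ≈ 0.00589.
Coefficient of coincidence = 0.00589/0.01527 ≈ 0.39; interference = 1 − 0.39 = 0.61.

0.61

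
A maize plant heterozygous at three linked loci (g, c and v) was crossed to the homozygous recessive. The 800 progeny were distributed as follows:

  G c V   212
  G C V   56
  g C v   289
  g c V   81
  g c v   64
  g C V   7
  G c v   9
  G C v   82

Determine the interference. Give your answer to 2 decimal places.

The two most frequent reciprocal classes, G c V and g C v, are the parental types, so the F1 was G c V / g C v.
The two rarest classes, G c v and g C V, are the double crossovers. Comparing them with the parentals, only the v allele has switched, so v is the middle locus and the order is g – v – c.
g–v: (163 + 16)/800 = 0.2238; v–c: (120 + 16)/800 = 0.1700.
Expected DCO frequency = 0.2238 × 0.1700 ≈ 0.03805; observed = 16/800 ≈ 0.02000.
Coefficient of coincidence = 0.02000/0.03805 ≈ 0.53; interference = 1 − 0.53 = 0.47.

0.47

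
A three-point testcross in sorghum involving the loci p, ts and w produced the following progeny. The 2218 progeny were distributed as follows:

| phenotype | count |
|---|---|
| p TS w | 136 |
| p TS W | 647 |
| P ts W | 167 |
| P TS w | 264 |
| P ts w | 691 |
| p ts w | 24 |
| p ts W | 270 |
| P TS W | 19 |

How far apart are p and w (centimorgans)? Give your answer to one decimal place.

15.6 centimorgans

The two most frequent reciprocal classes, P ts w and p TS W, are the parental types, so the F1 was P ts w / p TS W.
The two rarest classes, p ts w and P TS W, are the double crossovers. Comparing them with the parentals, only the p allele has switched, so p is the middle locus and the order is w – p – ts.
Crossovers in the w–p interval produce the single-crossover classes P ts W and p TS w (167 + 136 = 303) plus the double crossovers (43).
RF(w–p) = (303 + 43) / 2218 = 346/2218 = 0.1560 → 15.6 centimorgans.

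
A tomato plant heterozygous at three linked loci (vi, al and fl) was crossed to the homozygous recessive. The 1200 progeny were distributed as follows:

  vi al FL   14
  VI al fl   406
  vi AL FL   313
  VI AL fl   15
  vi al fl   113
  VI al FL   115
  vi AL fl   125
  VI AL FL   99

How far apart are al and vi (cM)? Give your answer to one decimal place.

20.1 cM

The two most frequent reciprocal classes, vi AL FL and VI al fl, are the parental types, so the F1 was vi AL FL / VI al fl.
The two rarest classes, vi al FL and VI AL fl, are the double crossovers. Comparing them with the parentals, only the al allele has switched, so al is the middle locus and the order is fl – al – vi.
Crossovers in the al–vi interval produce the single-crossover classes VI AL FL and vi al fl (99 + 113 = 212) plus the double crossovers (29).
RF(al–vi) = (212 + 29) / 1200 = 241/1200 = 0.2008 → 20.1 cM.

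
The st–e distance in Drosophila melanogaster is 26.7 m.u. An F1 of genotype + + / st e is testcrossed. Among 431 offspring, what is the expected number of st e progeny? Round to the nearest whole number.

158

A map distance of 26.7 m.u. corresponds to a recombination frequency of 0.267.
The F1 is + + / st e, so st e is a parental gamete class with expected frequency (1 − r)/2 = 0.733/2 = 0.3665.
Expected number = 0.3665 × 431 = 157.96 ≈ 158.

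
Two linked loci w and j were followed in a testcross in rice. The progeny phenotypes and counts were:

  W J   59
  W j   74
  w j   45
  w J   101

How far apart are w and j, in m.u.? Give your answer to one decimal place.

The two most frequent classes, W j (74) and w J (101), are the parental types, so the F1 was W j / w J.
The recombinant classes are W J and w j: 59 + 45 = 104.
Recombination frequency = 104/279 = 0.3728 ≈ 37.3%, i.e. 37.3 m.u.

37.3 m.u.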